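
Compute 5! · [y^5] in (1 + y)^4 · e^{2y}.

The EGF product rule gives c_5 = Σ_{k_1+k_2=5} C(5; k_1,k_2) · ∏ g_i(k_i), where (1+y)^4 gives the falling factorial (4)_k; e^{2y} gives (2)^k.
g_1(k) for k = 0…5: 1, 4, 12, 24, 24, 0.
g_2(k) for k = 0…5: 1, 2, 4, 8, 16, 32.
c_5 = Σ_k C(5,k)·g_1(k)·g_2(5−k) = 1·1·32 + 5·4·16 + 10·12·8 + 10·24·4 + 5·24·2 = 32 + 320 + 960 + 960 + 240 = 2512.

2512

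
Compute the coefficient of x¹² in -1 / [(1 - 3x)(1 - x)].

-797161

Partial fractions give a closed form: a_n = (-3/2)·3^n + (1/2)·1^n.
At n = 12: a_12 = -797161.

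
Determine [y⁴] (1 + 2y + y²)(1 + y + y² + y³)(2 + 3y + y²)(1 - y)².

-6

(1 + 2y + y²) has coefficients 1,2,1 for degrees 0…2.
(1 + y + y² + y³) has coefficients 1,1,1,1,0 for degrees 0…4.
Multiplying by (2 + 3y + y²) gives running coefficients 2,5,6,6,4 for degrees 0…4.
Finally multiplying by (1 - y)², the product of all factors after the first has coefficients 2,1,-2,-1,-2 for degrees 0…4.
[y⁴] = 1·(-2) + 2·(-1) + 1·(-2) = -6.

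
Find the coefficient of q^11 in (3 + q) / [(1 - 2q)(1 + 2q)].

1024

Partial fractions give a closed form: a_n = (7/4)·2^n + (5/4)·(-2)^n.
At n = 11: a_11 = 1024.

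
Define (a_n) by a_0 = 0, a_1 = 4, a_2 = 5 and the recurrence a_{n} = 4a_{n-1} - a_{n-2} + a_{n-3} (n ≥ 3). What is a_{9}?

The ordinary generating function has denominator 1 - 4t + t^2 - t^3.
Iterating the recurrence: a_0,…,a_{9} = 0, 4, 5, 16, 63, 241, 917, 3490, 13284, 50563.

50563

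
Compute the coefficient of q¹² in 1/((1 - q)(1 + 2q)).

Partial fractions give a closed form: a_n = (1/3)·1^n + (2/3)·(-2)^n.
At n = 12: a_12 = 2731.

2731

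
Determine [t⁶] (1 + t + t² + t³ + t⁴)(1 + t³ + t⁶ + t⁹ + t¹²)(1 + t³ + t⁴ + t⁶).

6

(1 + t + t² + t³ + t⁴) has coefficients 1,1,1,1,1 for degrees 0…4.
(1 + t³ + t⁶ + t⁹ + t¹²) has coefficients 1,0,0,1,0,0,1 for degrees 0…6.
Finally multiplying by (1 + t³ + t⁴ + t⁶), the product of all factors after the first has coefficients 1,0,0,2,1,0,3 for degrees 0…6.
[t⁶] = 1·3 + 1·0 + 1·1 + 1·2 + 1·0 = 6.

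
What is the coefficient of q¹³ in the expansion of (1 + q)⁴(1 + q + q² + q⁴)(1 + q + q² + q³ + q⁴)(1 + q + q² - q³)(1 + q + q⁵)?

(1 + q)⁴ has coefficients 1,4,6,4,1 for degrees 0…4.
(1 + q + q² + q⁴) has coefficients 1,1,1,0,1,0,0,0,0,0,0,0,0,0 for degrees 0…13.
Multiplying by (1 + q + q² + q³ + q⁴) gives running coefficients 1,2,3,3,4,3,2,1,1,0,0,0,0,0 for degrees 0…13.
Multiplying by (1 + q + q² - q³) gives running coefficients 1,3,6,7,8,7,6,2,1,0,0,-1,0,0 for degrees 0…13.
Finally multiplying by (1 + q + q⁵), the product of all factors after the first has coefficients 1,4,9,13,15,16,16,14,10,9,7,5,1,1 for degrees 0…13.
[q¹³] = 1·1 + 4·1 + 6·5 + 4·7 + 1·9 = 72.

72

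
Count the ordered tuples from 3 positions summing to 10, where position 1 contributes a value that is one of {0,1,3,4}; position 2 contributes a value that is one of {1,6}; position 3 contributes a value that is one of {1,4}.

The generating function for the choices is (1 + t + t³ + t⁴)·(t + t⁶)·(t + t⁴); the count is [t¹⁰].
(1 + t + t³ + t⁴) has coefficients 1,1,0,1,1 for degrees 0…4.
(t + t⁶) has coefficients 0,1,0,0,0,0,1,0,0,0,0 for degrees 0…10.
Finally multiplying by (t + t⁴), the product of all factors after the first has coefficients 0,0,1,0,0,1,0,1,0,0,1 for degrees 0…10.
[t¹⁰] = 1·1 + 1·0 + 1·1 + 1·0 = 2.

2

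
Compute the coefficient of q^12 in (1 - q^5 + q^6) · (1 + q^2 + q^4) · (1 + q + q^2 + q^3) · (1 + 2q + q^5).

2

(1 - q^5 + q^6) has coefficients 1,0,0,0,0,-1,1 for degrees 0…6.
(1 + q^2 + q^4) has coefficients 1,0,1,0,1,0,0,0,0,0,0,0,0 for degrees 0…12.
Multiplying by (1 + q + q^2 + q^3) gives running coefficients 1,1,2,2,2,2,1,1,0,0,0,0,0 for degrees 0…12.
Finally multiplying by (1 + 2q + q^5), the product of all factors after the first has coefficients 1,3,4,6,6,7,6,5,4,2,2,1,1 for degrees 0…12.
[q^12] = 1·1 − 1·5 + 1·6 = 2.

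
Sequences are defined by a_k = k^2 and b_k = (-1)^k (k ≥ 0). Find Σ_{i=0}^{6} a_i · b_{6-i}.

21

The convolution is the t^6 coefficient of A(t)B(t).
Σ = 0·1 + 1·(-1) + 4·1 + 9·(-1) + 16·1 + 25·(-1) + 36·1 = 21.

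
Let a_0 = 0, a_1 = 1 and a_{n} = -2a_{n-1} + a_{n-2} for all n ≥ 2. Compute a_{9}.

The ordinary generating function has denominator 1 + 2y - y^2.
Iterating the recurrence: a_0,…,a_{9} = 0, 1, -2, 5, -12, 29, -70, 169, -408, 985.

985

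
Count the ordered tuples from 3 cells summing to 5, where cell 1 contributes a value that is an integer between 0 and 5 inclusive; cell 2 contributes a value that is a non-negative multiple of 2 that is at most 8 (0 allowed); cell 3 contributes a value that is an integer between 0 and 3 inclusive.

The generating function for the choices is (1 + y + y^2 + y^3 + y^4 + y^5)·(1 + y^2 + y^4 + y^6 + y^8)·(1 + y + y^2 + y^3); the count is [y^5].
(1 + y + y^2 + y^3 + y^4 + y^5) has coefficients 1,1,1,1,1,1 for degrees 0…5.
(1 + y^2 + y^4 + y^6 + y^8) has coefficients 1,0,1,0,1,0 for degrees 0…5.
Finally multiplying by (1 + y + y^2 + y^3), the product of all factors after the first has coefficients 1,1,2,2,2,2 for degrees 0…5.
[y^5] = 1·2 + 1·2 + 1·2 + 1·2 + 1·1 + 1·1 = 10.

10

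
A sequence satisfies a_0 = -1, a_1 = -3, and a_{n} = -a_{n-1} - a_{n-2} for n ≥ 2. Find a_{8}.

4

The ordinary generating function has denominator 1 + x + x^2.
Iterating the recurrence: a_0,…,a_{8} = -1, -3, 4, -1, -3, 4, -1, -3, 4.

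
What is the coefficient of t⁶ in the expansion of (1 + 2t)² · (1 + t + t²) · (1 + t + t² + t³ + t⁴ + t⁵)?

26

(1 + 2t)² has coefficients 1,4,4 for degrees 0…2.
(1 + t + t²) has coefficients 1,1,1,0,0,0,0 for degrees 0…6.
Finally multiplying by (1 + t + t² + t³ + t⁴ + t⁵), the product of all factors after the first has coefficients 1,2,3,3,3,3,2 for degrees 0…6.
[t⁶] = 1·2 + 4·3 + 4·3 = 26.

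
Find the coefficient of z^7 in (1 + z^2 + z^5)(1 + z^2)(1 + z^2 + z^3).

(1 + z^2 + z^5) has coefficients 1,0,1,0,0,1 for degrees 0…5.
(1 + z^2) has coefficients 1,0,1,0,0,0,0,0 for degrees 0…7.
Finally multiplying by (1 + z^2 + z^3), the product of all factors after the first has coefficients 1,0,2,1,1,1,0,0 for degrees 0…7.
[z^7] = 1·0 + 1·1 + 1·2 = 3.

3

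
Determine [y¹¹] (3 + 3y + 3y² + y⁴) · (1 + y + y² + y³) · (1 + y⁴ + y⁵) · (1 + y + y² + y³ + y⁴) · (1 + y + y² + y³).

269

(3 + 3y + 3y² + y⁴) has coefficients 3,3,3,0,1 for degrees 0…4.
(1 + y + y² + y³) has coefficients 1,1,1,1,0,0,0,0,0,0,0,0 for degrees 0…11.
Multiplying by (1 + y⁴ + y⁵) gives running coefficients 1,1,1,1,1,2,2,2,1,0,0,0 for degrees 0…11.
Multiplying by (1 + y + y² + y³ + y⁴) gives running coefficients 1,2,3,4,5,6,7,8,8,7,5,3 for degrees 0…11.
Finally multiplying by (1 + y + y² + y³), the product of all factors after the first has coefficients 1,3,6,10,14,18,22,26,29,30,28,23 for degrees 0…11.
[y¹¹] = 3·23 + 3·28 + 3·30 + 1·26 = 269.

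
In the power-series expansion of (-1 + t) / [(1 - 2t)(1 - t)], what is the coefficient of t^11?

The denominator gives the recurrence a_n = 3a_(n−1) − 2a_(n−2) for n ≥ 3; the numerator fixes a_0 = -1, a_1 = -2, a_2 = -4.
Iterating: -1, -2, -4, -8, -16, -32, -64, -128, -256, -512, -1024, -2048, so a_11 = -2048.

-2048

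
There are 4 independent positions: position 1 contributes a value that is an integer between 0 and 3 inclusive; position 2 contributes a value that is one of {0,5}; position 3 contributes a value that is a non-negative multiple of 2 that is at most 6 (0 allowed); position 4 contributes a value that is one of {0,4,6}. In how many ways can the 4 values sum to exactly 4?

The generating function for the choices is (1 + y + y^2 + y^3)·(1 + y^5)·(1 + y^2 + y^4 + y^6)·(1 + y^4 + y^6); the count is [y^4].
(1 + y + y^2 + y^3) has coefficients 1,1,1,1 for degrees 0…3.
(1 + y^5) has coefficients 1,0,0,0,0 for degrees 0…4.
Multiplying by (1 + y^2 + y^4 + y^6) gives running coefficients 1,0,1,0,1 for degrees 0…4.
Finally multiplying by (1 + y^4 + y^6), the product of all factors after the first has coefficients 1,0,1,0,2 for degrees 0…4.
[y^4] = 1·2 + 1·0 + 1·1 + 1·0 = 3.

3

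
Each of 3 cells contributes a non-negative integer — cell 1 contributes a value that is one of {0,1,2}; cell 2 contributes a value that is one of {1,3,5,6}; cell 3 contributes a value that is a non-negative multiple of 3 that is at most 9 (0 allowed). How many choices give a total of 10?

4

The generating function for the choices is (1 + q + q²)·(q + q³ + q⁵ + q⁶)·(1 + q³ + q⁶ + q⁹); the count is [q¹⁰].
(1 + q + q²) has coefficients 1,1,1 for degrees 0…2.
(q + q³ + q⁵ + q⁶) has coefficients 0,1,0,1,0,1,1,0,0,0,0 for degrees 0…10.
Finally multiplying by (1 + q³ + q⁶ + q⁹), the product of all factors after the first has coefficients 0,1,0,1,1,1,2,1,1,2,1 for degrees 0…10.
[q¹⁰] = 1·1 + 1·2 + 1·1 = 4.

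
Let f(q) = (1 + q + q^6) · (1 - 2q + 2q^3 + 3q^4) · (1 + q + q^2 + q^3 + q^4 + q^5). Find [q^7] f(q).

(1 + q + q^6) has coefficients 1,1,0,0,0,0,1 for degrees 0…6.
(1 - 2q + 2q^3 + 3q^4) has coefficients 1,-2,0,2,3,0,0,0 for degrees 0…7.
Finally multiplying by (1 + q + q^2 + q^3 + q^4 + q^5), the product of all factors after the first has coefficients 1,-1,-1,1,4,4,3,5 for degrees 0…7.
[q^7] = 1·5 + 1·3 + 1·(-1) = 7.

7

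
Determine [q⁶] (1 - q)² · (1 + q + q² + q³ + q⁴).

(1 - q)² has coefficients 1,-2,1 for degrees 0…2.
(1 + q + q² + q³ + q⁴) has coefficients 1,1,1,1,1,0,0 for degrees 0…6.
[q⁶] = 1·0 − 2·0 + 1·1 = 1.

1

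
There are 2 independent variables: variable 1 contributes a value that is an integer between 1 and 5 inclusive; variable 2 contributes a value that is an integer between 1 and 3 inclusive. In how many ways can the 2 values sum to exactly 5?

3

The generating function for the choices is (q + q^2 + q^3 + q^4 + q^5)·(q + q^2 + q^3); the count is [q^5].
(q + q^2 + q^3 + q^4 + q^5) has coefficients 0,1,1,1,1,1 for degrees 0…5.
(q + q^2 + q^3) has coefficients 0,1,1,1,0,0 for degrees 0…5.
[q^5] = 1·0 + 1·1 + 1·1 + 1·1 + 1·0 = 3.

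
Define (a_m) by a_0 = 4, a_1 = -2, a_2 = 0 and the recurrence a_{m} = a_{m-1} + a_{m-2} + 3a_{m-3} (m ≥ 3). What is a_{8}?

The ordinary generating function has denominator 1 - z - z^2 - 3z^3.
Iterating the recurrence: a_0,…,a_{8} = 4, -2, 0, 10, 4, 14, 48, 74, 164.

164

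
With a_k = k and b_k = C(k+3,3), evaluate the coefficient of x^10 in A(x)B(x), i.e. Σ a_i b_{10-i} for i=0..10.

2002

The convolution is the t^10 coefficient of A(t)B(t).
Σ = 0·286 + 1·220 + 2·165 + 3·120 + 4·84 + 5·56 + 6·35 + 7·20 + 8·10 + 9·4 + 10·1 = 2002.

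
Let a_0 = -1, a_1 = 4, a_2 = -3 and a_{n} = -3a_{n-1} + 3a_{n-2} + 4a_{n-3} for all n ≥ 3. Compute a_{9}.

The ordinary generating function has denominator 1 + 3z - 3z^2 - 4z^3.
Iterating the recurrence: a_0,…,a_{9} = -1, 4, -3, 17, -44, 171, -577, 2068, -7251, 25649.

25649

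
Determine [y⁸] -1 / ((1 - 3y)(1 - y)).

-9841

Partial fractions give a closed form: a_n = (-3/2)·3^n + (1/2)·1^n.
At n = 8: a_8 = -9841.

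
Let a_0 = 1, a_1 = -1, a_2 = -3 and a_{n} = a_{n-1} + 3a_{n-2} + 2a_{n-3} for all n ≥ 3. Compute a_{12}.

-21470

The ordinary generating function has denominator 1 - q - 3q^2 - 2q^3.
Iterating the recurrence: a_0,…,a_{12} = 1, -1, -3, -4, -15, -33, -86, -215, -539, -1356, -3403, -8549, -21470.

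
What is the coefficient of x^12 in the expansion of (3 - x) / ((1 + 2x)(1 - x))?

The denominator gives the recurrence a_n = −a_(n−1) + 2a_(n−2) for n ≥ 2; the numerator fixes a_0 = 3, a_1 = -4.
Iterating: 3, -4, 10, -18, 38, -74, 150, -298, 598, -1194, 2390, -4778, 9558, so a_12 = 9558.

9558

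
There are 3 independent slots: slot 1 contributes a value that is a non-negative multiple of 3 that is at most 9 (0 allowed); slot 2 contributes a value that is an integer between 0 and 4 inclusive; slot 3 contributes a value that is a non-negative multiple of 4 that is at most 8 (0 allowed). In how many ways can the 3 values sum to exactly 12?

The generating function for the choices is (1 + z³ + z⁶ + z⁹)·(1 + z + z² + z³ + z⁴)·(1 + z⁴ + z⁸); the count is [z¹²].
(1 + z³ + z⁶ + z⁹) has coefficients 1,0,0,1,0,0,1,0,0,1 for degrees 0…9.
(1 + z + z² + z³ + z⁴) has coefficients 1,1,1,1,1,0,0,0,0,0,0,0,0 for degrees 0…12.
Finally multiplying by (1 + z⁴ + z⁸), the product of all factors after the first has coefficients 1,1,1,1,2,1,1,1,2,1,1,1,1 for degrees 0…12.
[z¹²] = 1·1 + 1·1 + 1·1 + 1·1 = 4.

4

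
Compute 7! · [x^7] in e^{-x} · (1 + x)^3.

104

The EGF product rule gives c_7 = Σ_{k_1+k_2=7} C(7; k_1,k_2) · ∏ g_i(k_i), where e^{-x} gives (-1)^k; (1+x)^3 gives the falling factorial (3)_k.
g_1(k) for k = 0…7: 1, -1, 1, -1, 1, -1, 1, -1.
g_2(k) for k = 0…7: 1, 3, 6, 6, 0, 0, 0, 0.
c_7 = Σ_k C(7,k)·g_1(k)·g_2(7−k) = 35·1·6 + 21·(-1)·6 + 7·1·3 + 1·(-1)·1 = 210 − 126 + 21 − 1 = 104.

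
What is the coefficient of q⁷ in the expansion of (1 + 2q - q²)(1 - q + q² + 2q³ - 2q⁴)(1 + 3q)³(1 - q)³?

-214

(1 + 2q - q²) has coefficients 1,2,-1 for degrees 0…2.
(1 - q + q² + 2q³ - 2q⁴) has coefficients 1,-1,1,2,-2,0,0,0 for degrees 0…7.
Multiplying by (1 + 3q)³ gives running coefficients 1,8,19,11,16,63,0,-54 for degrees 0…7.
Finally multiplying by (1 - q)³, the product of all factors after the first has coefficients 1,5,-2,-23,32,29,-152,119 for degrees 0…7.
[q⁷] = 1·119 + 2·(-152) − 1·29 = -214.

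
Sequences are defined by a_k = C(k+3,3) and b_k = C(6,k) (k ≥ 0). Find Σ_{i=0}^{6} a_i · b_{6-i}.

1520

This is [x^6] in the product of the two ordinary generating functions.
Σ = 1·1 + 4·6 + 10·15 + 20·20 + 35·15 + 56·6 + 84·1 = 1520.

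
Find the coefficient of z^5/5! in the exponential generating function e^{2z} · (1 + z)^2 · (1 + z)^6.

42112

The EGF product rule gives c_5 = Σ_{k_1+k_2+k_3=5} C(5; k_1,k_2,k_3) · ∏ g_i(k_i), where e^{2z} gives (2)^k; (1+z)^2 gives the falling factorial (2)_k; (1+z)^6 gives the falling factorial (6)_k.
g_1(k) for k = 0…5: 1, 2, 4, 8, 16, 32.
g_2(k) for k = 0…5: 1, 2, 2, 0, 0, 0.
g_3(k) for k = 0…5: 1, 6, 30, 120, 360, 720.
First combine the last two factors: h(k) = Σ_j C(k,j)·g_2(j)·g_3(k−j) for k = 0…5: 1, 8, 56, 336, 1680, 6720.
c_5 = Σ_k C(5,k)·g_1(k)·h(5−k) = 1·1·6720 + 5·2·1680 + 10·4·336 + 10·8·56 + 5·16·8 + 1·32·1 = 6720 + 16800 + 13440 + 4480 + 640 + 32 = 42112.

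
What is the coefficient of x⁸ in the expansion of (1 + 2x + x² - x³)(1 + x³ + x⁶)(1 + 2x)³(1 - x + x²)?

(1 + 2x + x² - x³) has coefficients 1,2,1,-1 for degrees 0…3.
(1 + x³ + x⁶) has coefficients 1,0,0,1,0,0,1,0,0 for degrees 0…8.
Multiplying by (1 + 2x)³ gives running coefficients 1,6,12,9,6,12,9,6,12 for degrees 0…8.
Finally multiplying by (1 - x + x²), the product of all factors after the first has coefficients 1,5,7,3,9,15,3,9,15 for degrees 0…8.
[x⁸] = 1·15 + 2·9 + 1·3 − 1·15 = 21.

21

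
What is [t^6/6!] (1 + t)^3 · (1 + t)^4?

5040

The EGF product rule gives c_6 = Σ_{k_1+k_2=6} C(6; k_1,k_2) · ∏ g_i(k_i), where (1+t)^3 gives the falling factorial (3)_k; (1+t)^4 gives the falling factorial (4)_k.
g_1(k) for k = 0…6: 1, 3, 6, 6, 0, 0, 0.
g_2(k) for k = 0…6: 1, 4, 12, 24, 24, 0, 0.
c_6 = Σ_k C(6,k)·g_1(k)·g_2(6−k) = 15·6·24 + 20·6·24 = 2160 + 2880 = 5040.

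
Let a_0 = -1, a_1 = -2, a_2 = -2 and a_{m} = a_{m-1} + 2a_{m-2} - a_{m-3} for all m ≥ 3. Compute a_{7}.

The ordinary generating function has denominator 1 - x - 2x^2 + x^3.
Iterating the recurrence: a_0,…,a_{7} = -1, -2, -2, -5, -7, -15, -24, -47.

-47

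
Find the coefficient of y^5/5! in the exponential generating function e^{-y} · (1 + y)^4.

The EGF product rule gives c_5 = Σ_{k_1+k_2=5} C(5; k_1,k_2) · ∏ g_i(k_i), where e^{-y} gives (-1)^k; (1+y)^4 gives the falling factorial (4)_k.
g_1(k) for k = 0…5: 1, -1, 1, -1, 1, -1.
g_2(k) for k = 0…5: 1, 4, 12, 24, 24, 0.
c_5 = Σ_k C(5,k)·g_1(k)·g_2(5−k) = 5·(-1)·24 + 10·1·24 + 10·(-1)·12 + 5·1·4 + 1·(-1)·1 = −120 + 240 − 120 + 20 − 1 = 19.

19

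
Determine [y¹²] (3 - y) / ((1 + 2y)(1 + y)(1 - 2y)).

17748

Partial fractions give a closed form: a_n = (7/2)·(-2)^n + (-4/3)·(-1)^n + (5/6)·2^n.
At n = 12: a_12 = 17748.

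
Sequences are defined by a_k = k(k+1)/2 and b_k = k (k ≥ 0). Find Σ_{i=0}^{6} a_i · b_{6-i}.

This is [x^6] in the product of the two ordinary generating functions.
Σ = 0·6 + 1·5 + 3·4 + 6·3 + 10·2 + 15·1 + 21·0 = 70.

70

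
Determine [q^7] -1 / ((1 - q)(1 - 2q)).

Partial fractions give a closed form: a_n = (1)·1^n + (-2)·2^n.
At n = 7: a_7 = -255.

-255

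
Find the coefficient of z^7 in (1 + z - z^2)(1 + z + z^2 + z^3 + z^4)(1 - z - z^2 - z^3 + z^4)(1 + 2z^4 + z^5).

(1 + z - z^2) has coefficients 1,1,-1 for degrees 0…2.
(1 + z + z^2 + z^3 + z^4) has coefficients 1,1,1,1,1,0,0,0 for degrees 0…7.
Multiplying by (1 - z - z^2 - z^3 + z^4) gives running coefficients 1,0,-1,-2,-1,-2,-1,0 for degrees 0…7.
Finally multiplying by (1 + 2z^4 + z^5), the product of all factors after the first has coefficients 1,0,-1,-2,1,-1,-3,-5 for degrees 0…7.
[z^7] = 1·(-5) + 1·(-3) − 1·(-1) = -7.

-7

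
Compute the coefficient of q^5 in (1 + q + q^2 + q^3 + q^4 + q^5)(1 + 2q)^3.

(1 + q + q^2 + q^3 + q^4 + q^5) has coefficients 1,1,1,1,1,1 for degrees 0…5.
(1 + 2q)^3 has coefficients 1,6,12,8,0,0 for degrees 0…5.
[q^5] = 1·0 + 1·0 + 1·8 + 1·12 + 1·6 + 1·1 = 27.

27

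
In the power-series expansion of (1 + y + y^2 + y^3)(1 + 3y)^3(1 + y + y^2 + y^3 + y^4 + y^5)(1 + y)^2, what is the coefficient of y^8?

953

(1 + y + y^2 + y^3) has coefficients 1,1,1,1 for degrees 0…3.
(1 + 3y)^3 has coefficients 1,9,27,27,0,0,0,0,0 for degrees 0…8.
Multiplying by (1 + y + y^2 + y^3 + y^4 + y^5) gives running coefficients 1,10,37,64,64,64,63,54,27 for degrees 0…8.
Finally multiplying by (1 + y)^2, the product of all factors after the first has coefficients 1,12,58,148,229,256,255,244,198 for degrees 0…8.
[y^8] = 1·198 + 1·244 + 1·255 + 1·256 = 953.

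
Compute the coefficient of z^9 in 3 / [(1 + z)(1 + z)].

-30

The denominator gives the recurrence a_n = −2a_(n−1) − a_(n−2) for n ≥ 2; the numerator fixes a_0 = 3, a_1 = -6.
Iterating: 3, -6, 9, -12, 15, -18, 21, -24, 27, -30, so a_9 = -30.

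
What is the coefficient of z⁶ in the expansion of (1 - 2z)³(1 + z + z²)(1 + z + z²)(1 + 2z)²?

(1 - 2z)³ has coefficients 1,-6,12,-8 for degrees 0…3.
(1 + z + z²) has coefficients 1,1,1,0,0,0,0 for degrees 0…6.
Multiplying by (1 + z + z²) gives running coefficients 1,2,3,2,1,0,0 for degrees 0…6.
Finally multiplying by (1 + 2z)², the product of all factors after the first has coefficients 1,6,15,22,21,12,4 for degrees 0…6.
[z⁶] = 1·4 − 6·12 + 12·21 − 8·22 = 8.

8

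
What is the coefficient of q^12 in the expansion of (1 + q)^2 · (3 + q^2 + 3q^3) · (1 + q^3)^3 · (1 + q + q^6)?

42

(1 + q)^2 has coefficients 1,2,1 for degrees 0…2.
(3 + q^2 + 3q^3) has coefficients 3,0,1,3,0,0,0,0,0,0,0,0,0 for degrees 0…12.
Multiplying by (1 + q^3)^3 gives running coefficients 3,0,1,12,0,3,18,0,3,12,0,1,3 for degrees 0…12.
Finally multiplying by (1 + q + q^6), the product of all factors after the first has coefficients 3,3,1,13,12,3,24,18,4,27,12,4,22 for degrees 0…12.
[q^12] = 1·22 + 2·4 + 1·12 = 42.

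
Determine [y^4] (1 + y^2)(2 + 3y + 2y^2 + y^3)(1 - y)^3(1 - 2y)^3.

41

(1 + y^2) has coefficients 1,0,1 for degrees 0…2.
(2 + 3y + 2y^2 + y^3) has coefficients 2,3,2,1,0 for degrees 0…4.
Multiplying by (1 - y)^3 gives running coefficients 2,-3,-1,2,0 for degrees 0…4.
Finally multiplying by (1 - 2y)^3, the product of all factors after the first has coefficients 2,-15,41,-44,0 for degrees 0…4.
[y^4] = 1·0 + 1·41 = 41.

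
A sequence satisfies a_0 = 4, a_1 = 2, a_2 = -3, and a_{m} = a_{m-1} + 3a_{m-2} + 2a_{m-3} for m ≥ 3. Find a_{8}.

The ordinary generating function has denominator 1 - y - 3y^2 - 2y^3.
Iterating the recurrence: a_0,…,a_{8} = 4, 2, -3, 11, 6, 33, 73, 184, 469.

469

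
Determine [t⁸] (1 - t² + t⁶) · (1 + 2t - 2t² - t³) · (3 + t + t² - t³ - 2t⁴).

-8

(1 - t² + t⁶) has coefficients 1,0,-1,0,0,0,1 for degrees 0…6.
(1 + 2t - 2t² - t³) has coefficients 1,2,-2,-1,0,0,0,0,0 for degrees 0…8.
Finally multiplying by (3 + t + t² - t³ - 2t⁴), the product of all factors after the first has coefficients 3,7,-3,-4,-7,-3,5,2,0 for degrees 0…8.
[t⁸] = 1·0 − 1·5 + 1·(-3) = -8.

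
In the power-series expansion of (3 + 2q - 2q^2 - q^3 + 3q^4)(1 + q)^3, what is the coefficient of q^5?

4

(3 + 2q - 2q^2 - q^3 + 3q^4) has coefficients 3,2,-2,-1,3 for degrees 0…4.
(1 + q)^3 has coefficients 1,3,3,1,0,0 for degrees 0…5.
[q^5] = 3·0 + 2·0 − 2·1 − 1·3 + 3·3 = 4.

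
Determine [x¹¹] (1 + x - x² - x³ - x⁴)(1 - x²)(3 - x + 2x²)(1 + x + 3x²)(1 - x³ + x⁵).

-14

(1 + x - x² - x³ - x⁴) has coefficients 1,1,-1,-1,-1 for degrees 0…4.
(1 - x²) has coefficients 1,0,-1,0,0,0,0,0,0,0,0,0 for degrees 0…11.
Multiplying by (3 - x + 2x²) gives running coefficients 3,-1,-1,1,-2,0,0,0,0,0,0,0 for degrees 0…11.
Multiplying by (1 + x + 3x²) gives running coefficients 3,2,7,-3,-4,1,-6,0,0,0,0,0 for degrees 0…11.
Finally multiplying by (1 - x³ + x⁵), the product of all factors after the first has coefficients 3,2,7,-6,-6,-3,-1,11,-4,2,1,-6 for degrees 0…11.
[x¹¹] = 1·(-6) + 1·1 − 1·2 − 1·(-4) − 1·11 = -14.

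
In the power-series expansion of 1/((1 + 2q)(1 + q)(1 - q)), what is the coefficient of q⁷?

-170

Partial fractions give a closed form: a_n = (4/3)·(-2)^n + (-1/2)·(-1)^n + (1/6)·1^n.
At n = 7: a_7 = -170.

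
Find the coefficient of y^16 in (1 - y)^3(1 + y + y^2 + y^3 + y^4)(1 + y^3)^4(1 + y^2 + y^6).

-19

(1 - y)^3 has coefficients 1,-3,3,-1 for degrees 0…3.
(1 + y + y^2 + y^3 + y^4) has coefficients 1,1,1,1,1,0,0,0,0,0,0,0,0,0,0,0,0 for degrees 0…16.
Multiplying by (1 + y^3)^4 gives running coefficients 1,1,1,5,5,4,10,10,6,10,10,4,5,5,1,1,1 for degrees 0…16.
Finally multiplying by (1 + y^2 + y^6), the product of all factors after the first has coefficients 1,1,2,6,6,9,16,15,17,25,21,18,25,19,12,16,12 for degrees 0…16.
[y^16] = 1·12 − 3·16 + 3·12 − 1·19 = -19.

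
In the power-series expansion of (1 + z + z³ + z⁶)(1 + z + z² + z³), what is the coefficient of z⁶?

(1 + z + z³ + z⁶) has coefficients 1,1,0,1,0,0,1 for degrees 0…6.
(1 + z + z² + z³) has coefficients 1,1,1,1,0,0,0 for degrees 0…6.
[z⁶] = 1·0 + 1·0 + 1·1 + 1·1 = 2.

2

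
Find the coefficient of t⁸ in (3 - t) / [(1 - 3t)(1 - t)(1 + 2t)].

15985

The denominator gives the recurrence a_n = 2a_(n−1) + 5a_(n−2) − 6a_(n−3) for n ≥ 3; the numerator fixes a_0 = 3, a_1 = 5, a_2 = 25.
Iterating: 3, 5, 25, 57, 209, 553, 1809, 5129, 15985, so a_8 = 15985.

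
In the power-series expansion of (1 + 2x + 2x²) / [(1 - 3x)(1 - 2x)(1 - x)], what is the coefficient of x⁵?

1748

Partial fractions give a closed form: a_n = (17/2)·3^n + (-10)·2^n + (5/2)·1^n.
At n = 5: a_5 = 1748.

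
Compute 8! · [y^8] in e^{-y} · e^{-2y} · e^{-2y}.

390625

The EGF product rule gives c_8 = Σ_{k_1+k_2+k_3=8} C(8; k_1,k_2,k_3) · ∏ g_i(k_i), where e^{-y} gives (-1)^k; e^{-2y} gives (-2)^k; e^{-2y} gives (-2)^k.
g_1(k) for k = 0…8: 1, -1, 1, -1, 1, -1, 1, -1, 1.
g_2(k) for k = 0…8: 1, -2, 4, -8, 16, -32, 64, -128, 256.
g_3(k) for k = 0…8: 1, -2, 4, -8, 16, -32, 64, -128, 256.
First combine the last two factors: h(k) = Σ_j C(k,j)·g_2(j)·g_3(k−j) for k = 0…8: 1, -4, 16, -64, 256, -1024, 4096, -16384, 65536.
c_8 = Σ_k C(8,k)·g_1(k)·h(8−k) = 1·1·65536 + 8·(-1)·(-16384) + 28·1·4096 + 56·(-1)·(-1024) + 70·1·256 + 56·(-1)·(-64) + 28·1·16 + 8·(-1)·(-4) + 1·1·1 = 65536 + 131072 + 114688 + 57344 + 17920 + 3584 + 448 + 32 + 1 = 390625.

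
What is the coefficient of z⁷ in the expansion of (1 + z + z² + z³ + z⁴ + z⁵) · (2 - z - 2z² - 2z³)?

-4

(1 + z + z² + z³ + z⁴ + z⁵) has coefficients 1,1,1,1,1,1 for degrees 0…5.
(2 - z - 2z² - 2z³) has coefficients 2,-1,-2,-2,0,0,0,0 for degrees 0…7.
[z⁷] = 1·0 + 1·0 + 1·0 + 1·0 + 1·(-2) + 1·(-2) = -4.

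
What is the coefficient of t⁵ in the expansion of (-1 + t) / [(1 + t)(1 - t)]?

1

The denominator gives the recurrence a_n = a_(n−2) for n ≥ 3; the numerator fixes a_0 = -1, a_1 = 1, a_2 = -1.
Iterating: -1, 1, -1, 1, -1, 1, so a_5 = 1.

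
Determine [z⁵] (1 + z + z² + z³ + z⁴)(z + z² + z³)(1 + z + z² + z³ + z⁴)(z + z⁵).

(1 + z + z² + z³ + z⁴) has coefficients 1,1,1,1,1 for degrees 0…4.
(z + z² + z³) has coefficients 0,1,1,1,0,0 for degrees 0…5.
Multiplying by (1 + z + z² + z³ + z⁴) gives running coefficients 0,1,2,3,3,3 for degrees 0…5.
Finally multiplying by (z + z⁵), the product of all factors after the first has coefficients 0,0,1,2,3,3 for degrees 0…5.
[z⁵] = 1·3 + 1·3 + 1·2 + 1·1 + 1·0 = 9.

9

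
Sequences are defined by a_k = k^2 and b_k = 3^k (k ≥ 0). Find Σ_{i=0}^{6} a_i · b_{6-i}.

This is [x^6] in the product of the two ordinary generating functions.
Σ = 0·729 + 1·243 + 4·81 + 9·27 + 16·9 + 25·3 + 36·1 = 1065.

1065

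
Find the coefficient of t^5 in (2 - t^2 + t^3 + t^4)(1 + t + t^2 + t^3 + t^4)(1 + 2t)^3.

(2 - t^2 + t^3 + t^4) has coefficients 2,0,-1,1,1 for degrees 0…4.
(1 + t + t^2 + t^3 + t^4) has coefficients 1,1,1,1,1,0 for degrees 0…5.
Finally multiplying by (1 + 2t)^3, the product of all factors after the first has coefficients 1,7,19,27,27,26 for degrees 0…5.
[t^5] = 2·26 − 1·27 + 1·19 + 1·7 = 51.

51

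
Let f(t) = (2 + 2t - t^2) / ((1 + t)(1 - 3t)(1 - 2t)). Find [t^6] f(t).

3957

Partial fractions give a closed form: a_n = (-1/12)·(-1)^n + (23/4)·3^n + (-11/3)·2^n.
At n = 6: a_6 = 3957.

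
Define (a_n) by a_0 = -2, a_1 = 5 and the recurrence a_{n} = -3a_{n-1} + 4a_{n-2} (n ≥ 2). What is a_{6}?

The ordinary generating function has denominator 1 + 3x - 4x^2.
Iterating the recurrence: a_0,…,a_{6} = -2, 5, -23, 89, -359, 1433, -5735.

-5735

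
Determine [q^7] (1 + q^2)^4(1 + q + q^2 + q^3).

(1 + q^2)^4 has coefficients 1,0,4,0,6,0,4,0 for degrees 0…7.
(1 + q + q^2 + q^3) has coefficients 1,1,1,1,0,0,0,0 for degrees 0…7.
[q^7] = 1·0 + 4·0 + 6·1 + 4·1 = 10.

10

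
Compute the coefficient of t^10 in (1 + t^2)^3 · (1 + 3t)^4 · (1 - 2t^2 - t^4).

-919

(1 + t^2)^3 has coefficients 1,0,3,0,3,0,1 for degrees 0…6.
(1 + 3t)^4 has coefficients 1,12,54,108,81,0,0,0,0,0,0 for degrees 0…10.
Finally multiplying by (1 - 2t^2 - t^4), the product of all factors after the first has coefficients 1,12,52,84,-28,-228,-216,-108,-81,0,0 for degrees 0…10.
[t^10] = 1·0 + 3·(-81) + 3·(-216) + 1·(-28) = -919.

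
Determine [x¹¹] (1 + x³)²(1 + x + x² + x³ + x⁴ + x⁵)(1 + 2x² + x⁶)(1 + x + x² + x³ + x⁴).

(1 + x³)² has coefficients 1,0,0,2,0,0,1 for degrees 0…6.
(1 + x + x² + x³ + x⁴ + x⁵) has coefficients 1,1,1,1,1,1,0,0,0,0,0,0 for degrees 0…11.
Multiplying by (1 + 2x² + x⁶) gives running coefficients 1,1,3,3,3,3,3,3,1,1,1,1 for degrees 0…11.
Finally multiplying by (1 + x + x² + x³ + x⁴), the product of all factors after the first has coefficients 1,2,5,8,11,13,15,15,13,11,9,7 for degrees 0…11.
[x¹¹] = 1·7 + 2·13 + 1·13 = 46.

46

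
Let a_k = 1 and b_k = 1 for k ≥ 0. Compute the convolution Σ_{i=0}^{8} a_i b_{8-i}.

9

The convolution is the x^8 coefficient of A(x)B(x).
Σ = 1·1 + 1·1 + 1·1 + 1·1 + 1·1 + 1·1 + 1·1 + 1·1 + 1·1 = 9.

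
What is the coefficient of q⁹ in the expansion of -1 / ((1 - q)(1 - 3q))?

Partial fractions give a closed form: a_n = (1/2)·1^n + (-3/2)·3^n.
At n = 9: a_9 = -29524.

-29524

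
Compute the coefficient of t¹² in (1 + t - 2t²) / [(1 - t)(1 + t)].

-1

The denominator gives the recurrence a_n = a_(n−2) for n ≥ 3; the numerator fixes a_0 = 1, a_1 = 1, a_2 = -1.
Iterating: 1, 1, -1, 1, -1, 1, -1, 1, -1, 1, -1, 1, -1, so a_12 = -1.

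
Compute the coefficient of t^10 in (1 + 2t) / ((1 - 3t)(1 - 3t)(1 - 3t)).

The denominator gives the recurrence a_n = 9a_(n−1) − 27a_(n−2) + 27a_(n−3) for n ≥ 3; the numerator fixes a_0 = 1, a_1 = 11, a_2 = 72.
Iterating: 1, 11, 72, 378, 1755, 7533, 30618, 119556, 452709, 1673055, 6062364, so a_10 = 6062364.

6062364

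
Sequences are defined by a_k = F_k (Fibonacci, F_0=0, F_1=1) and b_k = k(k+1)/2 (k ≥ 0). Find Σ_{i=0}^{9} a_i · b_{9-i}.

Write out a_i and b_{9-i} for i = 0,…,9 and sum the products.
Σ = 0·45 + 1·36 + 1·28 + 2·21 + 3·15 + 5·10 + 8·6 + 13·3 + 21·1 + 34·0 = 309.

309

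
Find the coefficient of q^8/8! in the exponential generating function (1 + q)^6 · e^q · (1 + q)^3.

The EGF product rule gives c_8 = Σ_{k_1+k_2+k_3=8} C(8; k_1,k_2,k_3) · ∏ g_i(k_i), where (1+q)^6 gives the falling factorial (6)_k; e^q gives (1)^k; (1+q)^3 gives the falling factorial (3)_k.
g_1(k) for k = 0…8: 1, 6, 30, 120, 360, 720, 720, 0, 0.
g_2(k) for k = 0…8: 1, 1, 1, 1, 1, 1, 1, 1, 1.
g_3(k) for k = 0…8: 1, 3, 6, 6, 0, 0, 0, 0, 0.
First combine the last two factors: h(k) = Σ_j C(k,j)·g_2(j)·g_3(k−j) for k = 0…8: 1, 4, 13, 34, 73, 136, 229, 358, 529.
c_8 = Σ_k C(8,k)·g_1(k)·h(8−k) = 1·1·529 + 8·6·358 + 28·30·229 + 56·120·136 + 70·360·73 + 56·720·34 + 28·720·13 = 529 + 17184 + 192360 + 913920 + 1839600 + 1370880 + 262080 = 4596553.

4596553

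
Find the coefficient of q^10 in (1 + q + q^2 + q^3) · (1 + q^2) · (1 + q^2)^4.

6

(1 + q + q^2 + q^3) has coefficients 1,1,1,1 for degrees 0…3.
(1 + q^2) has coefficients 1,0,1,0,0,0,0,0,0,0,0 for degrees 0…10.
Finally multiplying by (1 + q^2)^4, the product of all factors after the first has coefficients 1,0,5,0,10,0,10,0,5,0,1 for degrees 0…10.
[q^10] = 1·1 + 1·0 + 1·5 + 1·0 = 6.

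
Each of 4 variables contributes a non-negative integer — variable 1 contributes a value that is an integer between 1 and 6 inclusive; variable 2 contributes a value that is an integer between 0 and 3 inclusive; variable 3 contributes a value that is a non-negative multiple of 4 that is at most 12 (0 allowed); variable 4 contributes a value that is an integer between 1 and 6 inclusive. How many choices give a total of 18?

35

The generating function for the choices is (z + z² + z³ + z⁴ + z⁵ + z⁶)·(1 + z + z² + z³)·(1 + z⁴ + z⁸ + z¹²)·(z + z² + z³ + z⁴ + z⁵ + z⁶); the count is [z¹⁸].
(z + z² + z³ + z⁴ + z⁵ + z⁶) has coefficients 0,1,1,1,1,1,1 for degrees 0…6.
(1 + z + z² + z³) has coefficients 1,1,1,1,0,0,0,0,0,0,0,0,0,0,0,0,0,0,0 for degrees 0…18.
Multiplying by (1 + z⁴ + z⁸ + z¹²) gives running coefficients 1,1,1,1,1,1,1,1,1,1,1,1,1,1,1,1,0,0,0 for degrees 0…18.
Finally multiplying by (z + z² + z³ + z⁴ + z⁵ + z⁶), the product of all factors after the first has coefficients 0,1,2,3,4,5,6,6,6,6,6,6,6,6,6,6,6,5,4 for degrees 0…18.
[z¹⁸] = 1·5 + 1·6 + 1·6 + 1·6 + 1·6 + 1·6 = 35.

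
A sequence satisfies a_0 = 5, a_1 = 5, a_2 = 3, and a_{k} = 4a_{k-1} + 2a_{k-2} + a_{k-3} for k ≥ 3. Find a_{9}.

217619

The ordinary generating function has denominator 1 - 4q - 2q^2 - q^3.
Iterating the recurrence: a_0,…,a_{9} = 5, 5, 3, 27, 119, 533, 2397, 10773, 48419, 217619.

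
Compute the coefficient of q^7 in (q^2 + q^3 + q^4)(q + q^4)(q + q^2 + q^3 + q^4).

4

(q^2 + q^3 + q^4) has coefficients 0,0,1,1,1 for degrees 0…4.
(q + q^4) has coefficients 0,1,0,0,1,0,0,0 for degrees 0…7.
Finally multiplying by (q + q^2 + q^3 + q^4), the product of all factors after the first has coefficients 0,0,1,1,1,2,1,1 for degrees 0…7.
[q^7] = 1·2 + 1·1 + 1·1 = 4.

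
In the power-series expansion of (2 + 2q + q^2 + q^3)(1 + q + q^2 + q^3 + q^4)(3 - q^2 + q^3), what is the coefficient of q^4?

17

(2 + 2q + q^2 + q^3) has coefficients 2,2,1,1 for degrees 0…3.
(1 + q + q^2 + q^3 + q^4) has coefficients 1,1,1,1,1 for degrees 0…4.
Finally multiplying by (3 - q^2 + q^3), the product of all factors after the first has coefficients 3,3,2,3,3 for degrees 0…4.
[q^4] = 2·3 + 2·3 + 1·2 + 1·3 = 17.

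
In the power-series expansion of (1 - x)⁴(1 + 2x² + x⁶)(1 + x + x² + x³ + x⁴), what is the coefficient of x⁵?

(1 - x)⁴ has coefficients 1,-4,6,-4,1 for degrees 0…4.
(1 + 2x² + x⁶) has coefficients 1,0,2,0,0,0 for degrees 0…5.
Finally multiplying by (1 + x + x² + x³ + x⁴), the product of all factors after the first has coefficients 1,1,3,3,3,2 for degrees 0…5.
[x⁵] = 1·2 − 4·3 + 6·3 − 4·3 + 1·1 = -3.

-3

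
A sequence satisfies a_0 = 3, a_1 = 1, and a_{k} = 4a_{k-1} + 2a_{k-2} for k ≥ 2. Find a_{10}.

The ordinary generating function has denominator 1 - 4x - 2x^2.
Iterating the recurrence: a_0,…,a_{10} = 3, 1, 10, 42, 188, 836, 3720, 16552, 73648, 327696, 1458080.

1458080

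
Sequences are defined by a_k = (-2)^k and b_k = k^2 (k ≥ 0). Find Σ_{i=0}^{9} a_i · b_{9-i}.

69

This is [x^9] in the product of the two ordinary generating functions.
Σ = 1·81 − 2·64 + 4·49 − 8·36 + 16·25 − 32·16 + 64·9 − 128·4 + 256·1 − 512·0 = 69.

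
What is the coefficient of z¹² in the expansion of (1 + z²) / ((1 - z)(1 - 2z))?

10238

The denominator gives the recurrence a_n = 3a_(n−1) − 2a_(n−2) for n ≥ 3; the numerator fixes a_0 = 1, a_1 = 3, a_2 = 8.
Iterating: 1, 3, 8, 18, 38, 78, 158, 318, 638, 1278, 2558, 5118, 10238, so a_12 = 10238.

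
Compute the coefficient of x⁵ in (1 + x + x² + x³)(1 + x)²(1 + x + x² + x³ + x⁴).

(1 + x + x² + x³) has coefficients 1,1,1,1 for degrees 0…3.
(1 + x)² has coefficients 1,2,1,0,0,0 for degrees 0…5.
Finally multiplying by (1 + x + x² + x³ + x⁴), the product of all factors after the first has coefficients 1,3,4,4,4,3 for degrees 0…5.
[x⁵] = 1·3 + 1·4 + 1·4 + 1·4 = 15.

15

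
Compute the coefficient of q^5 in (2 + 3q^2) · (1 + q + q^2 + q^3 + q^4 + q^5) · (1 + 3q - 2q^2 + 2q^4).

(2 + 3q^2) has coefficients 2,0,3 for degrees 0…2.
(1 + q + q^2 + q^3 + q^4 + q^5) has coefficients 1,1,1,1,1,1 for degrees 0…5.
Finally multiplying by (1 + 3q - 2q^2 + 2q^4), the product of all factors after the first has coefficients 1,4,2,2,4,4 for degrees 0…5.
[q^5] = 2·4 + 3·2 = 14.

14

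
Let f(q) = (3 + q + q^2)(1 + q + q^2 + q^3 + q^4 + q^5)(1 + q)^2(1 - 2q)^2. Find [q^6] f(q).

17

(3 + q + q^2) has coefficients 3,1,1 for degrees 0…2.
(1 + q + q^2 + q^3 + q^4 + q^5) has coefficients 1,1,1,1,1,1,0 for degrees 0…6.
Multiplying by (1 + q)^2 gives running coefficients 1,3,4,4,4,4,3 for degrees 0…6.
Finally multiplying by (1 - 2q)^2, the product of all factors after the first has coefficients 1,-1,-4,0,4,4,3 for degrees 0…6.
[q^6] = 3·3 + 1·4 + 1·4 = 17.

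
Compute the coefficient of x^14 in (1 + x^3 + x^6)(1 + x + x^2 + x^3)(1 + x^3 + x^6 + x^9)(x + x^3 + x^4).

(1 + x^3 + x^6) has coefficients 1,0,0,1,0,0,1 for degrees 0…6.
(1 + x + x^2 + x^3) has coefficients 1,1,1,1,0,0,0,0,0,0,0,0,0,0,0 for degrees 0…14.
Multiplying by (1 + x^3 + x^6 + x^9) gives running coefficients 1,1,1,2,1,1,2,1,1,2,1,1,1,0,0 for degrees 0…14.
Finally multiplying by (x + x^3 + x^4), the product of all factors after the first has coefficients 0,1,1,2,4,3,4,5,3,4,5,3,4,4,2 for degrees 0…14.
[x^14] = 1·2 + 1·3 + 1·3 = 8.

8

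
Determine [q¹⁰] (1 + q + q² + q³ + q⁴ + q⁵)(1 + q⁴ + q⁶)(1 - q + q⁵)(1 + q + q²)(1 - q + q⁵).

2

(1 + q + q² + q³ + q⁴ + q⁵) has coefficients 1,1,1,1,1,1 for degrees 0…5.
(1 + q⁴ + q⁶) has coefficients 1,0,0,0,1,0,1,0,0,0,0 for degrees 0…10.
Multiplying by (1 - q + q⁵) gives running coefficients 1,-1,0,0,1,0,1,-1,0,1,0 for degrees 0…10.
Multiplying by (1 + q + q²) gives running coefficients 1,0,0,-1,1,1,2,0,0,0,1 for degrees 0…10.
Finally multiplying by (1 - q + q⁵), the product of all factors after the first has coefficients 1,-1,0,-1,2,1,1,-2,-1,1,2 for degrees 0…10.
[q¹⁰] = 1·2 + 1·1 + 1·(-1) + 1·(-2) + 1·1 + 1·1 = 2.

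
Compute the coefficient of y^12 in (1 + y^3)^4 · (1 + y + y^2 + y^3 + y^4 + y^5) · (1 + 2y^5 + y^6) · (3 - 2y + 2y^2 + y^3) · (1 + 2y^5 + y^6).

(1 + y^3)^4 has coefficients 1,0,0,4,0,0,6,0,0,4,0,0,1 for degrees 0…12.
(1 + y + y^2 + y^3 + y^4 + y^5) has coefficients 1,1,1,1,1,1,0,0,0,0,0,0,0 for degrees 0…12.
Multiplying by (1 + 2y^5 + y^6) gives running coefficients 1,1,1,1,1,3,3,3,3,3,3,1,0 for degrees 0…12.
Multiplying by (3 - 2y + 2y^2 + y^3) gives running coefficients 3,1,3,4,4,10,6,10,12,12,12,6,7 for degrees 0…12.
Finally multiplying by (1 + 2y^5 + y^6), the product of all factors after the first has coefficients 3,1,3,4,4,16,11,17,23,24,36,28,33 for degrees 0…12.
[y^12] = 1·33 + 4·24 + 6·11 + 4·4 + 1·3 = 214.

214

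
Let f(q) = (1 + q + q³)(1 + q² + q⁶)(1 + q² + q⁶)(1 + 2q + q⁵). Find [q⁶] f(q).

(1 + q + q³) has coefficients 1,1,0,1 for degrees 0…3.
(1 + q² + q⁶) has coefficients 1,0,1,0,0,0,1 for degrees 0…6.
Multiplying by (1 + q² + q⁶) gives running coefficients 1,0,2,0,1,0,2 for degrees 0…6.
Finally multiplying by (1 + 2q + q⁵), the product of all factors after the first has coefficients 1,2,2,4,1,3,2 for degrees 0…6.
[q⁶] = 1·2 + 1·3 + 1·4 = 9.

9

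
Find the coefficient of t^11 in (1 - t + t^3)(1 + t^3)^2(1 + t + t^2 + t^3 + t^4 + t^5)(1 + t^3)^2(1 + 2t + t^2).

(1 - t + t^3) has coefficients 1,-1,0,1 for degrees 0…3.
(1 + t^3)^2 has coefficients 1,0,0,2,0,0,1,0,0,0,0,0 for degrees 0…11.
Multiplying by (1 + t + t^2 + t^3 + t^4 + t^5) gives running coefficients 1,1,1,3,3,3,3,3,3,1,1,1 for degrees 0…11.
Multiplying by (1 + t^3)^2 gives running coefficients 1,1,1,5,5,5,10,10,10,10,10,10 for degrees 0…11.
Finally multiplying by (1 + 2t + t^2), the product of all factors after the first has coefficients 1,3,4,8,16,20,25,35,40,40,40,40 for degrees 0…11.
[t^11] = 1·40 − 1·40 + 1·40 = 40.

40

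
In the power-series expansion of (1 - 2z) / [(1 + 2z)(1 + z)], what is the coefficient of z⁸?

1021

Partial fractions give a closed form: a_n = (4)·(-2)^n + (-3)·(-1)^n.
At n = 8: a_8 = 1021.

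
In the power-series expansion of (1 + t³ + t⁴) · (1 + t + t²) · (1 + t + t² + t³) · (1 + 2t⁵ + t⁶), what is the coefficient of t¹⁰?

17

(1 + t³ + t⁴) has coefficients 1,0,0,1,1 for degrees 0…4.
(1 + t + t²) has coefficients 1,1,1,0,0,0,0,0,0,0,0 for degrees 0…10.
Multiplying by (1 + t + t² + t³) gives running coefficients 1,2,3,3,2,1,0,0,0,0,0 for degrees 0…10.
Finally multiplying by (1 + 2t⁵ + t⁶), the product of all factors after the first has coefficients 1,2,3,3,2,3,5,8,9,7,4 for degrees 0…10.
[t¹⁰] = 1·4 + 1·8 + 1·5 = 17.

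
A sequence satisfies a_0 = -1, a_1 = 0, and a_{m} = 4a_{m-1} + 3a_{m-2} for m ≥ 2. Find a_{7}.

-5700

The ordinary generating function has denominator 1 - 4t - 3t^2.
Iterating the recurrence: a_0,…,a_{7} = -1, 0, -3, -12, -57, -264, -1227, -5700.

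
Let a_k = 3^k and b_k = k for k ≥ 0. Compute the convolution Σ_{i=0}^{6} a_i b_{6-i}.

543

The convolution is the x^6 coefficient of A(x)B(x).
Σ = 1·6 + 3·5 + 9·4 + 27·3 + 81·2 + 243·1 + 729·0 = 543.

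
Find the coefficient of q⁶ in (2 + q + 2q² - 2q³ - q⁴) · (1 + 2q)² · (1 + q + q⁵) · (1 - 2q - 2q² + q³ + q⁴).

44

(2 + q + 2q² - 2q³ - q⁴) has coefficients 2,1,2,-2,-1 for degrees 0…4.
(1 + 2q)² has coefficients 1,4,4,0,0,0,0 for degrees 0…6.
Multiplying by (1 + q + q⁵) gives running coefficients 1,5,8,4,0,1,4 for degrees 0…6.
Finally multiplying by (1 - 2q - 2q² + q³ + q⁴), the product of all factors after the first has coefficients 1,3,-4,-21,-18,6,14 for degrees 0…6.
[q⁶] = 2·14 + 1·6 + 2·(-18) − 2·(-21) − 1·(-4) = 44.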